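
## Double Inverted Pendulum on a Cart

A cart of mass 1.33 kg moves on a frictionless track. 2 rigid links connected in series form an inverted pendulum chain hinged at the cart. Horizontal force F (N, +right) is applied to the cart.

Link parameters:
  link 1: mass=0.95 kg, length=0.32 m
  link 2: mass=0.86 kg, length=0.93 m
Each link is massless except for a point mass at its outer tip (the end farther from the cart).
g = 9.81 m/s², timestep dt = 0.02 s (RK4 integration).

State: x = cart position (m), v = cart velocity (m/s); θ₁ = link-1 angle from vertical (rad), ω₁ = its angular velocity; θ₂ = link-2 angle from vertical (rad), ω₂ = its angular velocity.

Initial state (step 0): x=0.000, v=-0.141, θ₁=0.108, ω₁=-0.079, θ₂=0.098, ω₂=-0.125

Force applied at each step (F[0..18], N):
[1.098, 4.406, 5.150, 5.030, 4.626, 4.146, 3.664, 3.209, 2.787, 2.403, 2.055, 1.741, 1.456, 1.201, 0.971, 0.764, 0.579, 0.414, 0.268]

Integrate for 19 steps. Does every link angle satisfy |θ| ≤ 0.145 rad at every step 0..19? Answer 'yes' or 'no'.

apply F[0]=+1.098 → step 1: x=-0.003, v=-0.153, θ₁=0.108, ω₁=0.029, θ₂=0.095, ω₂=-0.129
apply F[1]=+4.406 → step 2: x=-0.006, v=-0.116, θ₁=0.108, ω₁=-0.013, θ₂=0.093, ω₂=-0.135
apply F[2]=+5.150 → step 3: x=-0.007, v=-0.067, θ₁=0.107, ω₁=-0.088, θ₂=0.090, ω₂=-0.141
apply F[3]=+5.030 → step 4: x=-0.008, v=-0.020, θ₁=0.104, ω₁=-0.160, θ₂=0.087, ω₂=-0.148
apply F[4]=+4.626 → step 5: x=-0.008, v=0.022, θ₁=0.100, ω₁=-0.218, θ₂=0.084, ω₂=-0.155
apply F[5]=+4.146 → step 6: x=-0.008, v=0.058, θ₁=0.096, ω₁=-0.261, θ₂=0.081, ω₂=-0.161
apply F[6]=+3.664 → step 7: x=-0.006, v=0.088, θ₁=0.090, ω₁=-0.291, θ₂=0.078, ω₂=-0.167
apply F[7]=+3.209 → step 8: x=-0.004, v=0.113, θ₁=0.084, ω₁=-0.309, θ₂=0.074, ω₂=-0.171
apply F[8]=+2.787 → step 9: x=-0.002, v=0.133, θ₁=0.078, ω₁=-0.318, θ₂=0.071, ω₂=-0.175
apply F[9]=+2.403 → step 10: x=0.001, v=0.149, θ₁=0.072, ω₁=-0.319, θ₂=0.067, ω₂=-0.177
apply F[10]=+2.055 → step 11: x=0.004, v=0.162, θ₁=0.065, ω₁=-0.315, θ₂=0.064, ω₂=-0.178
apply F[11]=+1.741 → step 12: x=0.008, v=0.172, θ₁=0.059, ω₁=-0.307, θ₂=0.060, ω₂=-0.178
apply F[12]=+1.456 → step 13: x=0.011, v=0.179, θ₁=0.053, ω₁=-0.296, θ₂=0.057, ω₂=-0.177
apply F[13]=+1.201 → step 14: x=0.015, v=0.183, θ₁=0.047, ω₁=-0.283, θ₂=0.053, ω₂=-0.175
apply F[14]=+0.971 → step 15: x=0.018, v=0.186, θ₁=0.042, ω₁=-0.268, θ₂=0.050, ω₂=-0.173
apply F[15]=+0.764 → step 16: x=0.022, v=0.187, θ₁=0.037, ω₁=-0.253, θ₂=0.046, ω₂=-0.169
apply F[16]=+0.579 → step 17: x=0.026, v=0.187, θ₁=0.032, ω₁=-0.236, θ₂=0.043, ω₂=-0.165
apply F[17]=+0.414 → step 18: x=0.030, v=0.185, θ₁=0.027, ω₁=-0.220, θ₂=0.040, ω₂=-0.160
apply F[18]=+0.268 → step 19: x=0.033, v=0.183, θ₁=0.023, ω₁=-0.204, θ₂=0.036, ω₂=-0.155
Max |angle| over trajectory = 0.108 rad; bound = 0.145 → within bound.

Answer: yes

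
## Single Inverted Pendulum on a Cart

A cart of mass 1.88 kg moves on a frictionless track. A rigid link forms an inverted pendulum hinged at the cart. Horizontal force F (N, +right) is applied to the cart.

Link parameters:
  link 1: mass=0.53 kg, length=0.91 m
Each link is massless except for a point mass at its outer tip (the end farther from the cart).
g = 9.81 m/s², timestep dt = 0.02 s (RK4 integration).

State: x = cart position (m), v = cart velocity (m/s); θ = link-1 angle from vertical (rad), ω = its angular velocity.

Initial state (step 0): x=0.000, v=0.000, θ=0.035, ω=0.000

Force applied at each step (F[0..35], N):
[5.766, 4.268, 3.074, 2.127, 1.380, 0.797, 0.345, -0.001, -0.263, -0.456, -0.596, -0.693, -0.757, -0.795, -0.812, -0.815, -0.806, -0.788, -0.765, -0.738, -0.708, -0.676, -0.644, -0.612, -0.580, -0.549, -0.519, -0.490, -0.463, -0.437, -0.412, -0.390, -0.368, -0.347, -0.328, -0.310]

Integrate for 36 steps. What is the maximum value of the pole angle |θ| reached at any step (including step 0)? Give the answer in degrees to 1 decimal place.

Answer: 2.0°

Derivation:
apply F[0]=+5.766 → step 1: x=0.001, v=0.059, θ=0.034, ω=-0.058
apply F[1]=+4.268 → step 2: x=0.002, v=0.103, θ=0.033, ω=-0.098
apply F[2]=+3.074 → step 3: x=0.005, v=0.134, θ=0.031, ω=-0.125
apply F[3]=+2.127 → step 4: x=0.007, v=0.155, θ=0.028, ω=-0.142
apply F[4]=+1.380 → step 5: x=0.011, v=0.168, θ=0.025, ω=-0.151
apply F[5]=+0.797 → step 6: x=0.014, v=0.175, θ=0.022, ω=-0.154
apply F[6]=+0.345 → step 7: x=0.018, v=0.178, θ=0.019, ω=-0.152
apply F[7]=-0.001 → step 8: x=0.021, v=0.177, θ=0.016, ω=-0.147
apply F[8]=-0.263 → step 9: x=0.025, v=0.173, θ=0.013, ω=-0.140
apply F[9]=-0.456 → step 10: x=0.028, v=0.168, θ=0.010, ω=-0.132
apply F[10]=-0.596 → step 11: x=0.031, v=0.161, θ=0.008, ω=-0.122
apply F[11]=-0.693 → step 12: x=0.035, v=0.153, θ=0.005, ω=-0.112
apply F[12]=-0.757 → step 13: x=0.038, v=0.145, θ=0.003, ω=-0.102
apply F[13]=-0.795 → step 14: x=0.040, v=0.136, θ=0.001, ω=-0.092
apply F[14]=-0.812 → step 15: x=0.043, v=0.128, θ=-0.000, ω=-0.083
apply F[15]=-0.815 → step 16: x=0.045, v=0.119, θ=-0.002, ω=-0.073
apply F[16]=-0.806 → step 17: x=0.048, v=0.111, θ=-0.003, ω=-0.065
apply F[17]=-0.788 → step 18: x=0.050, v=0.102, θ=-0.005, ω=-0.057
apply F[18]=-0.765 → step 19: x=0.052, v=0.095, θ=-0.006, ω=-0.049
apply F[19]=-0.738 → step 20: x=0.054, v=0.087, θ=-0.007, ω=-0.042
apply F[20]=-0.708 → step 21: x=0.055, v=0.080, θ=-0.007, ω=-0.036
apply F[21]=-0.676 → step 22: x=0.057, v=0.073, θ=-0.008, ω=-0.030
apply F[22]=-0.644 → step 23: x=0.058, v=0.067, θ=-0.009, ω=-0.025
apply F[23]=-0.612 → step 24: x=0.060, v=0.061, θ=-0.009, ω=-0.020
apply F[24]=-0.580 → step 25: x=0.061, v=0.055, θ=-0.009, ω=-0.016
apply F[25]=-0.549 → step 26: x=0.062, v=0.050, θ=-0.010, ω=-0.012
apply F[26]=-0.519 → step 27: x=0.063, v=0.045, θ=-0.010, ω=-0.009
apply F[27]=-0.490 → step 28: x=0.064, v=0.040, θ=-0.010, ω=-0.006
apply F[28]=-0.463 → step 29: x=0.064, v=0.036, θ=-0.010, ω=-0.003
apply F[29]=-0.437 → step 30: x=0.065, v=0.032, θ=-0.010, ω=-0.001
apply F[30]=-0.412 → step 31: x=0.066, v=0.028, θ=-0.010, ω=0.001
apply F[31]=-0.390 → step 32: x=0.066, v=0.024, θ=-0.010, ω=0.003
apply F[32]=-0.368 → step 33: x=0.067, v=0.021, θ=-0.010, ω=0.005
apply F[33]=-0.347 → step 34: x=0.067, v=0.018, θ=-0.010, ω=0.006
apply F[34]=-0.328 → step 35: x=0.067, v=0.015, θ=-0.010, ω=0.007
apply F[35]=-0.310 → step 36: x=0.067, v=0.012, θ=-0.010, ω=0.008
Max |angle| over trajectory = 0.035 rad = 2.0°.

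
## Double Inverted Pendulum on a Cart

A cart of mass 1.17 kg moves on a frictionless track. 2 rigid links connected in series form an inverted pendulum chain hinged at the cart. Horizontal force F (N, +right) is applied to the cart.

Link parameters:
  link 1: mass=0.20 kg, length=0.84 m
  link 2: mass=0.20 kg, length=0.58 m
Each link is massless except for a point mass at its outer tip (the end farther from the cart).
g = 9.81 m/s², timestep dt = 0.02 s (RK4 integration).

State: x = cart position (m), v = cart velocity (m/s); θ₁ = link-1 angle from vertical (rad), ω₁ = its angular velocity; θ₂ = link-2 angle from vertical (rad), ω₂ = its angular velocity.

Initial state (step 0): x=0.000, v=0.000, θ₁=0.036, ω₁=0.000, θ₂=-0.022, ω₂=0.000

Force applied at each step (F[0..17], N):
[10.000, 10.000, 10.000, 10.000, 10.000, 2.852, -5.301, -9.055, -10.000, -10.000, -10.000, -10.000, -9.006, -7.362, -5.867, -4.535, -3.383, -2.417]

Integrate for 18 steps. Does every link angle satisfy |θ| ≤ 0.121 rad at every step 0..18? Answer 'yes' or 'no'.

apply F[0]=+10.000 → step 1: x=0.002, v=0.169, θ₁=0.034, ω₁=-0.178, θ₂=-0.022, ω₂=-0.040
apply F[1]=+10.000 → step 2: x=0.007, v=0.337, θ₁=0.029, ω₁=-0.359, θ₂=-0.024, ω₂=-0.078
apply F[2]=+10.000 → step 3: x=0.015, v=0.507, θ₁=0.020, ω₁=-0.543, θ₂=-0.025, ω₂=-0.111
apply F[3]=+10.000 → step 4: x=0.027, v=0.677, θ₁=0.007, ω₁=-0.733, θ₂=-0.028, ω₂=-0.138
apply F[4]=+10.000 → step 5: x=0.042, v=0.848, θ₁=-0.010, ω₁=-0.931, θ₂=-0.031, ω₂=-0.156
apply F[5]=+2.852 → step 6: x=0.060, v=0.898, θ₁=-0.029, ω₁=-0.992, θ₂=-0.034, ω₂=-0.164
apply F[6]=-5.301 → step 7: x=0.077, v=0.809, θ₁=-0.048, ω₁=-0.896, θ₂=-0.037, ω₂=-0.162
apply F[7]=-9.055 → step 8: x=0.091, v=0.658, θ₁=-0.064, ω₁=-0.734, θ₂=-0.041, ω₂=-0.151
apply F[8]=-10.000 → step 9: x=0.103, v=0.492, θ₁=-0.077, ω₁=-0.560, θ₂=-0.043, ω₂=-0.131
apply F[9]=-10.000 → step 10: x=0.111, v=0.327, θ₁=-0.086, ω₁=-0.392, θ₂=-0.046, ω₂=-0.105
apply F[10]=-10.000 → step 11: x=0.116, v=0.162, θ₁=-0.093, ω₁=-0.228, θ₂=-0.048, ω₂=-0.074
apply F[11]=-10.000 → step 12: x=0.118, v=-0.002, θ₁=-0.095, ω₁=-0.067, θ₂=-0.049, ω₂=-0.041
apply F[12]=-9.006 → step 13: x=0.116, v=-0.149, θ₁=-0.095, ω₁=0.073, θ₂=-0.049, ω₂=-0.007
apply F[13]=-7.362 → step 14: x=0.112, v=-0.268, θ₁=-0.093, ω₁=0.182, θ₂=-0.049, ω₂=0.025
apply F[14]=-5.867 → step 15: x=0.106, v=-0.362, θ₁=-0.088, ω₁=0.262, θ₂=-0.048, ω₂=0.054
apply F[15]=-4.535 → step 16: x=0.098, v=-0.434, θ₁=-0.083, ω₁=0.318, θ₂=-0.047, ω₂=0.080
apply F[16]=-3.383 → step 17: x=0.088, v=-0.486, θ₁=-0.076, ω₁=0.354, θ₂=-0.045, ω₂=0.103
apply F[17]=-2.417 → step 18: x=0.078, v=-0.523, θ₁=-0.069, ω₁=0.374, θ₂=-0.043, ω₂=0.122
Max |angle| over trajectory = 0.095 rad; bound = 0.121 → within bound.

Answer: yes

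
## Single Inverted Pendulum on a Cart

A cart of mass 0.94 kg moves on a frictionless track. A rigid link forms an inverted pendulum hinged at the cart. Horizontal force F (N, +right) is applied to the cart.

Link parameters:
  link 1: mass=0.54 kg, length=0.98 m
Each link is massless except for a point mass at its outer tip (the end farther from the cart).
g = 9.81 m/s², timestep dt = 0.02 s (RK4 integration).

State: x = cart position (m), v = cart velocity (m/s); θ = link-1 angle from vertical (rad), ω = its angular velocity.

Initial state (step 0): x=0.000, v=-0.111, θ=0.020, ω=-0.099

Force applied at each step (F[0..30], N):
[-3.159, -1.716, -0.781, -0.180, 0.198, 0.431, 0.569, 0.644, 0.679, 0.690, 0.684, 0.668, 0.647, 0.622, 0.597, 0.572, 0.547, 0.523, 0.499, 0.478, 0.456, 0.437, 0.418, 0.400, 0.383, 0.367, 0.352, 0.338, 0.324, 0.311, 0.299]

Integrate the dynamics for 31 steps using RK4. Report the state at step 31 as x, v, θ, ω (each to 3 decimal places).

Answer: x=-0.085, v=-0.038, θ=0.020, ω=-0.027

Derivation:
apply F[0]=-3.159 → step 1: x=-0.003, v=-0.180, θ=0.019, ω=-0.024
apply F[1]=-1.716 → step 2: x=-0.007, v=-0.219, θ=0.019, ω=0.019
apply F[2]=-0.781 → step 3: x=-0.011, v=-0.238, θ=0.019, ω=0.042
apply F[3]=-0.180 → step 4: x=-0.016, v=-0.244, θ=0.020, ω=0.052
apply F[4]=+0.198 → step 5: x=-0.021, v=-0.242, θ=0.021, ω=0.054
apply F[5]=+0.431 → step 6: x=-0.026, v=-0.235, θ=0.022, ω=0.052
apply F[6]=+0.569 → step 7: x=-0.031, v=-0.226, θ=0.023, ω=0.046
apply F[7]=+0.644 → step 8: x=-0.035, v=-0.215, θ=0.024, ω=0.040
apply F[8]=+0.679 → step 9: x=-0.039, v=-0.203, θ=0.025, ω=0.033
apply F[9]=+0.690 → step 10: x=-0.043, v=-0.191, θ=0.026, ω=0.026
apply F[10]=+0.684 → step 11: x=-0.047, v=-0.179, θ=0.026, ω=0.019
apply F[11]=+0.668 → step 12: x=-0.050, v=-0.168, θ=0.026, ω=0.013
apply F[12]=+0.647 → step 13: x=-0.053, v=-0.157, θ=0.027, ω=0.007
apply F[13]=+0.622 → step 14: x=-0.057, v=-0.147, θ=0.027, ω=0.002
apply F[14]=+0.597 → step 15: x=-0.059, v=-0.138, θ=0.027, ω=-0.002
apply F[15]=+0.572 → step 16: x=-0.062, v=-0.128, θ=0.027, ω=-0.006
apply F[16]=+0.547 → step 17: x=-0.065, v=-0.120, θ=0.026, ω=-0.010
apply F[17]=+0.523 → step 18: x=-0.067, v=-0.112, θ=0.026, ω=-0.013
apply F[18]=+0.499 → step 19: x=-0.069, v=-0.104, θ=0.026, ω=-0.016
apply F[19]=+0.478 → step 20: x=-0.071, v=-0.097, θ=0.025, ω=-0.018
apply F[20]=+0.456 → step 21: x=-0.073, v=-0.090, θ=0.025, ω=-0.020
apply F[21]=+0.437 → step 22: x=-0.075, v=-0.083, θ=0.025, ω=-0.022
apply F[22]=+0.418 → step 23: x=-0.076, v=-0.077, θ=0.024, ω=-0.023
apply F[23]=+0.400 → step 24: x=-0.078, v=-0.071, θ=0.024, ω=-0.024
apply F[24]=+0.383 → step 25: x=-0.079, v=-0.066, θ=0.023, ω=-0.025
apply F[25]=+0.367 → step 26: x=-0.080, v=-0.061, θ=0.023, ω=-0.026
apply F[26]=+0.352 → step 27: x=-0.081, v=-0.056, θ=0.022, ω=-0.026
apply F[27]=+0.338 → step 28: x=-0.083, v=-0.051, θ=0.022, ω=-0.027
apply F[28]=+0.324 → step 29: x=-0.083, v=-0.046, θ=0.021, ω=-0.027
apply F[29]=+0.311 → step 30: x=-0.084, v=-0.042, θ=0.021, ω=-0.027
apply F[30]=+0.299 → step 31: x=-0.085, v=-0.038, θ=0.020, ω=-0.027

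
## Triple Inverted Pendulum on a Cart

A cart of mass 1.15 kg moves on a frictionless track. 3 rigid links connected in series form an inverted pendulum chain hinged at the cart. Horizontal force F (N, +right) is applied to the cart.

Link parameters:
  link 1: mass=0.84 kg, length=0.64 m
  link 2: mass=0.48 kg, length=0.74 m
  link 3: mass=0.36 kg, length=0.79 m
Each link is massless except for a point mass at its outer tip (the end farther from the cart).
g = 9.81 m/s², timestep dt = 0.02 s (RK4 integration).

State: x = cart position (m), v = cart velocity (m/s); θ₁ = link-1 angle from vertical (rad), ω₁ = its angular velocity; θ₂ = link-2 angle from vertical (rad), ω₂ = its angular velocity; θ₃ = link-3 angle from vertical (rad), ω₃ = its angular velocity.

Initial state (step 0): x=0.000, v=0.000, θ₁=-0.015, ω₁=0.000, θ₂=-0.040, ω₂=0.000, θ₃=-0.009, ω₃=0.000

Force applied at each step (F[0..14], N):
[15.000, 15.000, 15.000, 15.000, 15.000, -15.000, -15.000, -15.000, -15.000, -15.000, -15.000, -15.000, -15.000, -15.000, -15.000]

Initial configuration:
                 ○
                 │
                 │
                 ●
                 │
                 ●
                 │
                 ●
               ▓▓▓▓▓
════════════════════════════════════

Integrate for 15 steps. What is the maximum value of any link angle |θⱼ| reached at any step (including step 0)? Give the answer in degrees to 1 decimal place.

apply F[0]=+15.000 → step 1: x=0.003, v=0.265, θ₁=-0.019, ω₁=-0.413, θ₂=-0.040, ω₂=-0.018, θ₃=-0.009, ω₃=0.013
apply F[1]=+15.000 → step 2: x=0.011, v=0.533, θ₁=-0.032, ω₁=-0.833, θ₂=-0.041, ω₂=-0.032, θ₃=-0.008, ω₃=0.026
apply F[2]=+15.000 → step 3: x=0.024, v=0.804, θ₁=-0.053, ω₁=-1.269, θ₂=-0.041, ω₂=-0.038, θ₃=-0.008, ω₃=0.038
apply F[3]=+15.000 → step 4: x=0.043, v=1.079, θ₁=-0.082, ω₁=-1.725, θ₂=-0.042, ω₂=-0.033, θ₃=-0.007, ω₃=0.050
apply F[4]=+15.000 → step 5: x=0.067, v=1.357, θ₁=-0.122, ω₁=-2.198, θ₂=-0.043, ω₂=-0.019, θ₃=-0.006, ω₃=0.059
apply F[5]=-15.000 → step 6: x=0.092, v=1.132, θ₁=-0.163, ω₁=-1.920, θ₂=-0.043, ω₂=0.021, θ₃=-0.005, ω₃=0.073
apply F[6]=-15.000 → step 7: x=0.113, v=0.920, θ₁=-0.199, ω₁=-1.689, θ₂=-0.042, ω₂=0.083, θ₃=-0.003, ω₃=0.089
apply F[7]=-15.000 → step 8: x=0.129, v=0.720, θ₁=-0.231, ω₁=-1.502, θ₂=-0.039, ω₂=0.167, θ₃=-0.001, ω₃=0.105
apply F[8]=-15.000 → step 9: x=0.141, v=0.531, θ₁=-0.259, ω₁=-1.352, θ₂=-0.035, ω₂=0.272, θ₃=0.001, ω₃=0.122
apply F[9]=-15.000 → step 10: x=0.150, v=0.350, θ₁=-0.285, ω₁=-1.235, θ₂=-0.028, ω₂=0.397, θ₃=0.004, ω₃=0.136
apply F[10]=-15.000 → step 11: x=0.155, v=0.176, θ₁=-0.309, ω₁=-1.148, θ₂=-0.019, ω₂=0.539, θ₃=0.007, ω₃=0.149
apply F[11]=-15.000 → step 12: x=0.157, v=0.008, θ₁=-0.331, ω₁=-1.084, θ₂=-0.006, ω₂=0.700, θ₃=0.010, ω₃=0.158
apply F[12]=-15.000 → step 13: x=0.156, v=-0.156, θ₁=-0.352, ω₁=-1.041, θ₂=0.009, ω₂=0.879, θ₃=0.013, ω₃=0.162
apply F[13]=-15.000 → step 14: x=0.151, v=-0.317, θ₁=-0.373, ω₁=-1.016, θ₂=0.029, ω₂=1.074, θ₃=0.016, ω₃=0.161
apply F[14]=-15.000 → step 15: x=0.143, v=-0.475, θ₁=-0.393, ω₁=-1.003, θ₂=0.052, ω₂=1.285, θ₃=0.019, ω₃=0.153
Max |angle| over trajectory = 0.393 rad = 22.5°.

Answer: 22.5°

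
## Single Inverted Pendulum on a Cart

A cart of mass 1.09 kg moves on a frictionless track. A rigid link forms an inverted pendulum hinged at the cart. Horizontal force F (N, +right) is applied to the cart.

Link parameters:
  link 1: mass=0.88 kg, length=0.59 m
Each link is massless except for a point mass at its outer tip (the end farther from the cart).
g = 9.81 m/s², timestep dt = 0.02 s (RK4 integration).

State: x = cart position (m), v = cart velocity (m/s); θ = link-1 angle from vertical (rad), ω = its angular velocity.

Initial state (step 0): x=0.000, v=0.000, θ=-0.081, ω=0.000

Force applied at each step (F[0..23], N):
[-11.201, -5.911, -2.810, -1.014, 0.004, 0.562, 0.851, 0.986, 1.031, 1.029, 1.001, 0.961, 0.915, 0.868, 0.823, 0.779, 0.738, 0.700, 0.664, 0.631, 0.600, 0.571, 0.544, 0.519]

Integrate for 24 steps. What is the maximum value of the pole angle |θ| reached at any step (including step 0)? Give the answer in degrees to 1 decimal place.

Answer: 4.6°

Derivation:
apply F[0]=-11.201 → step 1: x=-0.002, v=-0.192, θ=-0.078, ω=0.298
apply F[1]=-5.911 → step 2: x=-0.007, v=-0.288, θ=-0.071, ω=0.436
apply F[2]=-2.810 → step 3: x=-0.013, v=-0.329, θ=-0.062, ω=0.483
apply F[3]=-1.014 → step 4: x=-0.020, v=-0.339, θ=-0.052, ω=0.481
apply F[4]=+0.004 → step 5: x=-0.026, v=-0.332, θ=-0.043, ω=0.453
apply F[5]=+0.562 → step 6: x=-0.033, v=-0.315, θ=-0.034, ω=0.412
apply F[6]=+0.851 → step 7: x=-0.039, v=-0.295, θ=-0.026, ω=0.368
apply F[7]=+0.986 → step 8: x=-0.045, v=-0.274, θ=-0.019, ω=0.324
apply F[8]=+1.031 → step 9: x=-0.050, v=-0.252, θ=-0.013, ω=0.282
apply F[9]=+1.029 → step 10: x=-0.055, v=-0.232, θ=-0.008, ω=0.244
apply F[10]=+1.001 → step 11: x=-0.059, v=-0.212, θ=-0.003, ω=0.209
apply F[11]=+0.961 → step 12: x=-0.063, v=-0.194, θ=0.001, ω=0.179
apply F[12]=+0.915 → step 13: x=-0.067, v=-0.178, θ=0.004, ω=0.152
apply F[13]=+0.868 → step 14: x=-0.070, v=-0.163, θ=0.007, ω=0.128
apply F[14]=+0.823 → step 15: x=-0.073, v=-0.149, θ=0.009, ω=0.107
apply F[15]=+0.779 → step 16: x=-0.076, v=-0.136, θ=0.011, ω=0.089
apply F[16]=+0.738 → step 17: x=-0.079, v=-0.125, θ=0.013, ω=0.073
apply F[17]=+0.700 → step 18: x=-0.081, v=-0.114, θ=0.014, ω=0.059
apply F[18]=+0.664 → step 19: x=-0.083, v=-0.104, θ=0.015, ω=0.047
apply F[19]=+0.631 → step 20: x=-0.085, v=-0.095, θ=0.016, ω=0.036
apply F[20]=+0.600 → step 21: x=-0.087, v=-0.086, θ=0.016, ω=0.027
apply F[21]=+0.571 → step 22: x=-0.089, v=-0.079, θ=0.017, ω=0.020
apply F[22]=+0.544 → step 23: x=-0.090, v=-0.071, θ=0.017, ω=0.013
apply F[23]=+0.519 → step 24: x=-0.092, v=-0.064, θ=0.017, ω=0.007
Max |angle| over trajectory = 0.081 rad = 4.6°.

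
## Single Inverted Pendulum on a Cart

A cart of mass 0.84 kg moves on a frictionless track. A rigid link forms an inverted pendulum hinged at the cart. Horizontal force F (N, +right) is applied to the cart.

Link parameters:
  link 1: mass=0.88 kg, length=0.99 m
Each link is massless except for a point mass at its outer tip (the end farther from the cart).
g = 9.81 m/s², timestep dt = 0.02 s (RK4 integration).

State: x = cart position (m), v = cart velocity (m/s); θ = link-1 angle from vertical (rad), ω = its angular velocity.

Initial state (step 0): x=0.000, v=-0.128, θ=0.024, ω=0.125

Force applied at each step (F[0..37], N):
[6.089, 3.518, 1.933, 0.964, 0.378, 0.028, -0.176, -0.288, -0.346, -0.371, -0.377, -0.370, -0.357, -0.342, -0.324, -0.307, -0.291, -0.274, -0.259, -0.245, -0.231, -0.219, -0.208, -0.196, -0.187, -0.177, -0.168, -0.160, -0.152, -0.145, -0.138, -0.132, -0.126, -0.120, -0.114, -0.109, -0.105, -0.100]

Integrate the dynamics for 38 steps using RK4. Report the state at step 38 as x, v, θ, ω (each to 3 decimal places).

apply F[0]=+6.089 → step 1: x=-0.001, v=0.012, θ=0.025, ω=-0.011
apply F[1]=+3.518 → step 2: x=-0.000, v=0.090, θ=0.024, ω=-0.086
apply F[2]=+1.933 → step 3: x=0.002, v=0.132, θ=0.022, ω=-0.123
apply F[3]=+0.964 → step 4: x=0.005, v=0.150, θ=0.019, ω=-0.138
apply F[4]=+0.378 → step 5: x=0.008, v=0.156, θ=0.017, ω=-0.139
apply F[5]=+0.028 → step 6: x=0.011, v=0.153, θ=0.014, ω=-0.134
apply F[6]=-0.176 → step 7: x=0.014, v=0.146, θ=0.011, ω=-0.124
apply F[7]=-0.288 → step 8: x=0.017, v=0.137, θ=0.009, ω=-0.113
apply F[8]=-0.346 → step 9: x=0.020, v=0.128, θ=0.007, ω=-0.102
apply F[9]=-0.371 → step 10: x=0.022, v=0.117, θ=0.005, ω=-0.090
apply F[10]=-0.377 → step 11: x=0.024, v=0.108, θ=0.003, ω=-0.080
apply F[11]=-0.370 → step 12: x=0.026, v=0.098, θ=0.002, ω=-0.070
apply F[12]=-0.357 → step 13: x=0.028, v=0.090, θ=0.000, ω=-0.061
apply F[13]=-0.342 → step 14: x=0.030, v=0.081, θ=-0.001, ω=-0.053
apply F[14]=-0.324 → step 15: x=0.031, v=0.074, θ=-0.002, ω=-0.045
apply F[15]=-0.307 → step 16: x=0.033, v=0.067, θ=-0.002, ω=-0.039
apply F[16]=-0.291 → step 17: x=0.034, v=0.061, θ=-0.003, ω=-0.033
apply F[17]=-0.274 → step 18: x=0.035, v=0.055, θ=-0.004, ω=-0.028
apply F[18]=-0.259 → step 19: x=0.036, v=0.050, θ=-0.004, ω=-0.023
apply F[19]=-0.245 → step 20: x=0.037, v=0.045, θ=-0.005, ω=-0.019
apply F[20]=-0.231 → step 21: x=0.038, v=0.040, θ=-0.005, ω=-0.016
apply F[21]=-0.219 → step 22: x=0.039, v=0.036, θ=-0.005, ω=-0.012
apply F[22]=-0.208 → step 23: x=0.040, v=0.032, θ=-0.006, ω=-0.010
apply F[23]=-0.196 → step 24: x=0.040, v=0.029, θ=-0.006, ω=-0.007
apply F[24]=-0.187 → step 25: x=0.041, v=0.026, θ=-0.006, ω=-0.005
apply F[25]=-0.177 → step 26: x=0.041, v=0.023, θ=-0.006, ω=-0.003
apply F[26]=-0.168 → step 27: x=0.042, v=0.020, θ=-0.006, ω=-0.002
apply F[27]=-0.160 → step 28: x=0.042, v=0.017, θ=-0.006, ω=-0.000
apply F[28]=-0.152 → step 29: x=0.042, v=0.015, θ=-0.006, ω=0.001
apply F[29]=-0.145 → step 30: x=0.043, v=0.013, θ=-0.006, ω=0.002
apply F[30]=-0.138 → step 31: x=0.043, v=0.011, θ=-0.006, ω=0.003
apply F[31]=-0.132 → step 32: x=0.043, v=0.009, θ=-0.006, ω=0.004
apply F[32]=-0.126 → step 33: x=0.043, v=0.007, θ=-0.006, ω=0.004
apply F[33]=-0.120 → step 34: x=0.043, v=0.005, θ=-0.006, ω=0.005
apply F[34]=-0.114 → step 35: x=0.043, v=0.004, θ=-0.006, ω=0.006
apply F[35]=-0.109 → step 36: x=0.043, v=0.002, θ=-0.005, ω=0.006
apply F[36]=-0.105 → step 37: x=0.043, v=0.001, θ=-0.005, ω=0.006
apply F[37]=-0.100 → step 38: x=0.043, v=-0.001, θ=-0.005, ω=0.007

Answer: x=0.043, v=-0.001, θ=-0.005, ω=0.007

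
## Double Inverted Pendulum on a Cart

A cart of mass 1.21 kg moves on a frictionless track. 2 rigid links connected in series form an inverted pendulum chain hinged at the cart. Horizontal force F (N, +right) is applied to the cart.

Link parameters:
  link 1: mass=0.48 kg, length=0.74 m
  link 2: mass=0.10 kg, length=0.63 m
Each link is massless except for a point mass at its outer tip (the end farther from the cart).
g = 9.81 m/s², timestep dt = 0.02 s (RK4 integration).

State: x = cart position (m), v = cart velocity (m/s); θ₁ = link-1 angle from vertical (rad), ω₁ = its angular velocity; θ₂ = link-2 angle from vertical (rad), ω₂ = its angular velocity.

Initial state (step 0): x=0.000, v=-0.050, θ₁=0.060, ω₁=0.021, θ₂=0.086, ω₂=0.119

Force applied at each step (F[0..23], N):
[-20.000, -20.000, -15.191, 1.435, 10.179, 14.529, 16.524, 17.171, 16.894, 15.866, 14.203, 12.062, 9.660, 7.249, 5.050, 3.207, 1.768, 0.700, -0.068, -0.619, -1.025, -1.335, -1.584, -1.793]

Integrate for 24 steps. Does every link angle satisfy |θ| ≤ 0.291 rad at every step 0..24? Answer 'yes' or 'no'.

Answer: yes

Derivation:
apply F[0]=-20.000 → step 1: x=-0.004, v=-0.386, θ₁=0.065, ω₁=0.489, θ₂=0.088, ω₂=0.127
apply F[1]=-20.000 → step 2: x=-0.015, v=-0.722, θ₁=0.080, ω₁=0.960, θ₂=0.091, ω₂=0.133
apply F[2]=-15.191 → step 3: x=-0.032, v=-0.980, θ₁=0.102, ω₁=1.331, θ₂=0.094, ω₂=0.134
apply F[3]=+1.435 → step 4: x=-0.052, v=-0.965, θ₁=0.129, ω₁=1.343, θ₂=0.096, ω₂=0.127
apply F[4]=+10.179 → step 5: x=-0.070, v=-0.810, θ₁=0.154, ω₁=1.176, θ₂=0.099, ω₂=0.111
apply F[5]=+14.529 → step 6: x=-0.084, v=-0.587, θ₁=0.175, ω₁=0.926, θ₂=0.101, ω₂=0.084
apply F[6]=+16.524 → step 7: x=-0.093, v=-0.334, θ₁=0.191, ω₁=0.643, θ₂=0.102, ω₂=0.048
apply F[7]=+17.171 → step 8: x=-0.097, v=-0.072, θ₁=0.201, ω₁=0.355, θ₂=0.103, ω₂=0.005
apply F[8]=+16.894 → step 9: x=-0.096, v=0.183, θ₁=0.205, ω₁=0.077, θ₂=0.102, ω₂=-0.042
apply F[9]=+15.866 → step 10: x=-0.090, v=0.422, θ₁=0.204, ω₁=-0.178, θ₂=0.101, ω₂=-0.090
apply F[10]=+14.203 → step 11: x=-0.079, v=0.635, θ₁=0.199, ω₁=-0.400, θ₂=0.099, ω₂=-0.136
apply F[11]=+12.062 → step 12: x=-0.065, v=0.813, θ₁=0.189, ω₁=-0.580, θ₂=0.096, ω₂=-0.177
apply F[12]=+9.660 → step 13: x=-0.047, v=0.955, θ₁=0.176, ω₁=-0.714, θ₂=0.092, ω₂=-0.213
apply F[13]=+7.249 → step 14: x=-0.027, v=1.058, θ₁=0.161, ω₁=-0.803, θ₂=0.087, ω₂=-0.243
apply F[14]=+5.050 → step 15: x=-0.005, v=1.128, θ₁=0.144, ω₁=-0.852, θ₂=0.082, ω₂=-0.269
apply F[15]=+3.207 → step 16: x=0.018, v=1.168, θ₁=0.127, ω₁=-0.868, θ₂=0.076, ω₂=-0.289
apply F[16]=+1.768 → step 17: x=0.042, v=1.187, θ₁=0.110, ω₁=-0.859, θ₂=0.070, ω₂=-0.305
apply F[17]=+0.700 → step 18: x=0.065, v=1.190, θ₁=0.093, ω₁=-0.834, θ₂=0.064, ω₂=-0.317
apply F[18]=-0.068 → step 19: x=0.089, v=1.181, θ₁=0.076, ω₁=-0.799, θ₂=0.058, ω₂=-0.325
apply F[19]=-0.619 → step 20: x=0.112, v=1.165, θ₁=0.061, ω₁=-0.758, θ₂=0.051, ω₂=-0.331
apply F[20]=-1.025 → step 21: x=0.136, v=1.143, θ₁=0.046, ω₁=-0.714, θ₂=0.045, ω₂=-0.333
apply F[21]=-1.335 → step 22: x=0.158, v=1.117, θ₁=0.032, ω₁=-0.669, θ₂=0.038, ω₂=-0.332
apply F[22]=-1.584 → step 23: x=0.180, v=1.089, θ₁=0.019, ω₁=-0.624, θ₂=0.031, ω₂=-0.329
apply F[23]=-1.793 → step 24: x=0.202, v=1.058, θ₁=0.007, ω₁=-0.580, θ₂=0.025, ω₂=-0.323
Max |angle| over trajectory = 0.205 rad; bound = 0.291 → within bound.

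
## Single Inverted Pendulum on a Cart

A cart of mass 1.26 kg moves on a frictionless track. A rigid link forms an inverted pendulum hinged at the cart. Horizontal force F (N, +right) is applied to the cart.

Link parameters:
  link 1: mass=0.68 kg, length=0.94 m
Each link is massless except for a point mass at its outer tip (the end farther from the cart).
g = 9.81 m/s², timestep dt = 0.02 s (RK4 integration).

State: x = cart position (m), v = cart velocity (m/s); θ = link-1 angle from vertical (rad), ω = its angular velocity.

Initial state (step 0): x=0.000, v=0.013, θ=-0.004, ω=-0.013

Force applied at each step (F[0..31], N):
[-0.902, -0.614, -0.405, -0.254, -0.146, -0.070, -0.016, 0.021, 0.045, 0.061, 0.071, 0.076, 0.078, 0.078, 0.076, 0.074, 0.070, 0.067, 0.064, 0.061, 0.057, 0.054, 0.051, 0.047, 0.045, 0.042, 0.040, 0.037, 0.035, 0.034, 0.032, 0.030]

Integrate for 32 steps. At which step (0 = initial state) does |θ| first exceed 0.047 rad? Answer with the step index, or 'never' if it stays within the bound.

apply F[0]=-0.902 → step 1: x=0.000, v=-0.001, θ=-0.004, ω=0.001
apply F[1]=-0.614 → step 2: x=0.000, v=-0.010, θ=-0.004, ω=0.010
apply F[2]=-0.405 → step 3: x=-0.000, v=-0.016, θ=-0.004, ω=0.016
apply F[3]=-0.254 → step 4: x=-0.001, v=-0.020, θ=-0.003, ω=0.019
apply F[4]=-0.146 → step 5: x=-0.001, v=-0.022, θ=-0.003, ω=0.020
apply F[5]=-0.070 → step 6: x=-0.001, v=-0.023, θ=-0.003, ω=0.020
apply F[6]=-0.016 → step 7: x=-0.002, v=-0.023, θ=-0.002, ω=0.020
apply F[7]=+0.021 → step 8: x=-0.002, v=-0.022, θ=-0.002, ω=0.019
apply F[8]=+0.045 → step 9: x=-0.003, v=-0.021, θ=-0.001, ω=0.018
apply F[9]=+0.061 → step 10: x=-0.003, v=-0.020, θ=-0.001, ω=0.016
apply F[10]=+0.071 → step 11: x=-0.004, v=-0.019, θ=-0.001, ω=0.015
apply F[11]=+0.076 → step 12: x=-0.004, v=-0.018, θ=-0.001, ω=0.013
apply F[12]=+0.078 → step 13: x=-0.004, v=-0.016, θ=-0.000, ω=0.012
apply F[13]=+0.078 → step 14: x=-0.005, v=-0.015, θ=-0.000, ω=0.010
apply F[14]=+0.076 → step 15: x=-0.005, v=-0.014, θ=0.000, ω=0.009
apply F[15]=+0.074 → step 16: x=-0.005, v=-0.013, θ=0.000, ω=0.008
apply F[16]=+0.070 → step 17: x=-0.005, v=-0.012, θ=0.000, ω=0.007
apply F[17]=+0.067 → step 18: x=-0.006, v=-0.011, θ=0.001, ω=0.006
apply F[18]=+0.064 → step 19: x=-0.006, v=-0.010, θ=0.001, ω=0.005
apply F[19]=+0.061 → step 20: x=-0.006, v=-0.009, θ=0.001, ω=0.004
apply F[20]=+0.057 → step 21: x=-0.006, v=-0.008, θ=0.001, ω=0.003
apply F[21]=+0.054 → step 22: x=-0.006, v=-0.007, θ=0.001, ω=0.003
apply F[22]=+0.051 → step 23: x=-0.006, v=-0.006, θ=0.001, ω=0.002
apply F[23]=+0.047 → step 24: x=-0.007, v=-0.006, θ=0.001, ω=0.002
apply F[24]=+0.045 → step 25: x=-0.007, v=-0.005, θ=0.001, ω=0.001
apply F[25]=+0.042 → step 26: x=-0.007, v=-0.005, θ=0.001, ω=0.001
apply F[26]=+0.040 → step 27: x=-0.007, v=-0.004, θ=0.001, ω=0.001
apply F[27]=+0.037 → step 28: x=-0.007, v=-0.004, θ=0.001, ω=0.000
apply F[28]=+0.035 → step 29: x=-0.007, v=-0.003, θ=0.001, ω=0.000
apply F[29]=+0.034 → step 30: x=-0.007, v=-0.003, θ=0.001, ω=-0.000
apply F[30]=+0.032 → step 31: x=-0.007, v=-0.002, θ=0.001, ω=-0.000
apply F[31]=+0.030 → step 32: x=-0.007, v=-0.002, θ=0.001, ω=-0.001
max |θ| = 0.004 ≤ 0.047 over all 33 states.

Answer: never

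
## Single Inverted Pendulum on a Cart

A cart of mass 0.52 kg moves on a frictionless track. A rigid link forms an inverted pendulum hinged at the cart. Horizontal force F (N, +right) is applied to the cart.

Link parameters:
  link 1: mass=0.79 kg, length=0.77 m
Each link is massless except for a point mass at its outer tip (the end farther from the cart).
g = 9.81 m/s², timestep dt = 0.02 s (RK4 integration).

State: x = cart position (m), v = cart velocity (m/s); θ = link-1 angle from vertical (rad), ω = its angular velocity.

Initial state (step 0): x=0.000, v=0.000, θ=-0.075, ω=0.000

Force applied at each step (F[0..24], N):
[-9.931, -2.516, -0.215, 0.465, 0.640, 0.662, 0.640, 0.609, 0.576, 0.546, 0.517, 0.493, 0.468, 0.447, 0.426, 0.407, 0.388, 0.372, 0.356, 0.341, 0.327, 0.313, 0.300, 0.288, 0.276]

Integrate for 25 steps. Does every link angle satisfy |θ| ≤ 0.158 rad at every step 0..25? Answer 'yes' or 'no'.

apply F[0]=-9.931 → step 1: x=-0.004, v=-0.357, θ=-0.071, ω=0.444
apply F[1]=-2.516 → step 2: x=-0.011, v=-0.434, θ=-0.061, ω=0.527
apply F[2]=-0.215 → step 3: x=-0.020, v=-0.426, θ=-0.051, ω=0.503
apply F[3]=+0.465 → step 4: x=-0.028, v=-0.395, θ=-0.041, ω=0.451
apply F[4]=+0.640 → step 5: x=-0.036, v=-0.360, θ=-0.033, ω=0.395
apply F[5]=+0.662 → step 6: x=-0.043, v=-0.326, θ=-0.025, ω=0.344
apply F[6]=+0.640 → step 7: x=-0.049, v=-0.295, θ=-0.019, ω=0.298
apply F[7]=+0.609 → step 8: x=-0.055, v=-0.267, θ=-0.013, ω=0.258
apply F[8]=+0.576 → step 9: x=-0.060, v=-0.241, θ=-0.008, ω=0.222
apply F[9]=+0.546 → step 10: x=-0.064, v=-0.219, θ=-0.004, ω=0.191
apply F[10]=+0.517 → step 11: x=-0.068, v=-0.198, θ=-0.001, ω=0.163
apply F[11]=+0.493 → step 12: x=-0.072, v=-0.179, θ=0.002, ω=0.139
apply F[12]=+0.468 → step 13: x=-0.076, v=-0.162, θ=0.005, ω=0.118
apply F[13]=+0.447 → step 14: x=-0.079, v=-0.147, θ=0.007, ω=0.099
apply F[14]=+0.426 → step 15: x=-0.081, v=-0.133, θ=0.009, ω=0.083
apply F[15]=+0.407 → step 16: x=-0.084, v=-0.120, θ=0.010, ω=0.069
apply F[16]=+0.388 → step 17: x=-0.086, v=-0.108, θ=0.012, ω=0.056
apply F[17]=+0.372 → step 18: x=-0.088, v=-0.098, θ=0.013, ω=0.046
apply F[18]=+0.356 → step 19: x=-0.090, v=-0.088, θ=0.013, ω=0.036
apply F[19]=+0.341 → step 20: x=-0.092, v=-0.079, θ=0.014, ω=0.028
apply F[20]=+0.327 → step 21: x=-0.093, v=-0.070, θ=0.015, ω=0.021
apply F[21]=+0.313 → step 22: x=-0.095, v=-0.063, θ=0.015, ω=0.015
apply F[22]=+0.300 → step 23: x=-0.096, v=-0.056, θ=0.015, ω=0.009
apply F[23]=+0.288 → step 24: x=-0.097, v=-0.049, θ=0.015, ω=0.005
apply F[24]=+0.276 → step 25: x=-0.098, v=-0.043, θ=0.015, ω=0.001
Max |angle| over trajectory = 0.075 rad; bound = 0.158 → within bound.

Answer: yes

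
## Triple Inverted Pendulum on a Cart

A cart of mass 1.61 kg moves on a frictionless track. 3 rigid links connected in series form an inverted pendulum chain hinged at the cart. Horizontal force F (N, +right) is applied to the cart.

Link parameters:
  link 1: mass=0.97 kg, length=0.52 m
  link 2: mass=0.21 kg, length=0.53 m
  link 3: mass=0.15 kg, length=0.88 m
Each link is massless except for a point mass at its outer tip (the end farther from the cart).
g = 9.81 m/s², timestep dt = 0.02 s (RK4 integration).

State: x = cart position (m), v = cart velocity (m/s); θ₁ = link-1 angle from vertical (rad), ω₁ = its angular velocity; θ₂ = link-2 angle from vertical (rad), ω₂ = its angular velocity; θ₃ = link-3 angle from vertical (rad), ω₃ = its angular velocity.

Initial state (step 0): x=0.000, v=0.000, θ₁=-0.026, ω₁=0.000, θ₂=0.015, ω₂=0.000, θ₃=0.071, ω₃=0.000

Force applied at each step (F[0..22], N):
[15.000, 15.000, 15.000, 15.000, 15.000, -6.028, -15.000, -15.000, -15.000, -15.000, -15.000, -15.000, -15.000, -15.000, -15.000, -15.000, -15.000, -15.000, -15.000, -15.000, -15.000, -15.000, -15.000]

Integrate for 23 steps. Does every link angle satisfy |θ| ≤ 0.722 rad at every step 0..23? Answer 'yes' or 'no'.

Answer: yes

Derivation:
apply F[0]=+15.000 → step 1: x=0.002, v=0.191, θ₁=-0.030, ω₁=-0.382, θ₂=0.015, ω₂=0.006, θ₃=0.071, ω₃=0.021
apply F[1]=+15.000 → step 2: x=0.008, v=0.382, θ₁=-0.041, ω₁=-0.771, θ₂=0.015, ω₂=0.016, θ₃=0.072, ω₃=0.041
apply F[2]=+15.000 → step 3: x=0.017, v=0.576, θ₁=-0.061, ω₁=-1.170, θ₂=0.016, ω₂=0.033, θ₃=0.073, ω₃=0.060
apply F[3]=+15.000 → step 4: x=0.031, v=0.772, θ₁=-0.088, ω₁=-1.584, θ₂=0.017, ω₂=0.058, θ₃=0.074, ω₃=0.078
apply F[4]=+15.000 → step 5: x=0.048, v=0.970, θ₁=-0.124, ω₁=-2.015, θ₂=0.018, ω₂=0.091, θ₃=0.076, ω₃=0.094
apply F[5]=-6.028 → step 6: x=0.067, v=0.914, θ₁=-0.164, ω₁=-1.981, θ₂=0.020, ω₂=0.146, θ₃=0.078, ω₃=0.111
apply F[6]=-15.000 → step 7: x=0.084, v=0.756, θ₁=-0.202, ω₁=-1.775, θ₂=0.024, ω₂=0.229, θ₃=0.080, ω₃=0.131
apply F[7]=-15.000 → step 8: x=0.097, v=0.603, θ₁=-0.235, ω₁=-1.603, θ₂=0.030, ω₂=0.335, θ₃=0.083, ω₃=0.151
apply F[8]=-15.000 → step 9: x=0.108, v=0.457, θ₁=-0.266, ω₁=-1.462, θ₂=0.038, ω₂=0.464, θ₃=0.086, ω₃=0.169
apply F[9]=-15.000 → step 10: x=0.116, v=0.316, θ₁=-0.294, ω₁=-1.347, θ₂=0.049, ω₂=0.616, θ₃=0.090, ω₃=0.186
apply F[10]=-15.000 → step 11: x=0.120, v=0.180, θ₁=-0.320, ω₁=-1.258, θ₂=0.063, ω₂=0.790, θ₃=0.094, ω₃=0.199
apply F[11]=-15.000 → step 12: x=0.123, v=0.047, θ₁=-0.344, ω₁=-1.189, θ₂=0.080, ω₂=0.987, θ₃=0.098, ω₃=0.207
apply F[12]=-15.000 → step 13: x=0.122, v=-0.082, θ₁=-0.368, ω₁=-1.140, θ₂=0.102, ω₂=1.206, θ₃=0.102, ω₃=0.210
apply F[13]=-15.000 → step 14: x=0.119, v=-0.209, θ₁=-0.390, ω₁=-1.107, θ₂=0.129, ω₂=1.448, θ₃=0.106, ω₃=0.207
apply F[14]=-15.000 → step 15: x=0.114, v=-0.333, θ₁=-0.412, ω₁=-1.087, θ₂=0.160, ω₂=1.711, θ₃=0.110, ω₃=0.197
apply F[15]=-15.000 → step 16: x=0.106, v=-0.456, θ₁=-0.434, ω₁=-1.077, θ₂=0.197, ω₂=1.996, θ₃=0.114, ω₃=0.181
apply F[16]=-15.000 → step 17: x=0.096, v=-0.578, θ₁=-0.455, ω₁=-1.074, θ₂=0.240, ω₂=2.299, θ₃=0.118, ω₃=0.160
apply F[17]=-15.000 → step 18: x=0.083, v=-0.700, θ₁=-0.477, ω₁=-1.075, θ₂=0.289, ω₂=2.617, θ₃=0.121, ω₃=0.137
apply F[18]=-15.000 → step 19: x=0.068, v=-0.820, θ₁=-0.498, ω₁=-1.075, θ₂=0.345, ω₂=2.947, θ₃=0.123, ω₃=0.116
apply F[19]=-15.000 → step 20: x=0.050, v=-0.941, θ₁=-0.520, ω₁=-1.072, θ₂=0.407, ω₂=3.284, θ₃=0.125, ω₃=0.102
apply F[20]=-15.000 → step 21: x=0.030, v=-1.061, θ₁=-0.541, ω₁=-1.062, θ₂=0.476, ω₂=3.622, θ₃=0.127, ω₃=0.104
apply F[21]=-15.000 → step 22: x=0.008, v=-1.180, θ₁=-0.562, ω₁=-1.043, θ₂=0.552, ω₂=3.956, θ₃=0.130, ω₃=0.129
apply F[22]=-15.000 → step 23: x=-0.017, v=-1.298, θ₁=-0.583, ω₁=-1.014, θ₂=0.634, ω₂=4.282, θ₃=0.133, ω₃=0.186
Max |angle| over trajectory = 0.634 rad; bound = 0.722 → within bound.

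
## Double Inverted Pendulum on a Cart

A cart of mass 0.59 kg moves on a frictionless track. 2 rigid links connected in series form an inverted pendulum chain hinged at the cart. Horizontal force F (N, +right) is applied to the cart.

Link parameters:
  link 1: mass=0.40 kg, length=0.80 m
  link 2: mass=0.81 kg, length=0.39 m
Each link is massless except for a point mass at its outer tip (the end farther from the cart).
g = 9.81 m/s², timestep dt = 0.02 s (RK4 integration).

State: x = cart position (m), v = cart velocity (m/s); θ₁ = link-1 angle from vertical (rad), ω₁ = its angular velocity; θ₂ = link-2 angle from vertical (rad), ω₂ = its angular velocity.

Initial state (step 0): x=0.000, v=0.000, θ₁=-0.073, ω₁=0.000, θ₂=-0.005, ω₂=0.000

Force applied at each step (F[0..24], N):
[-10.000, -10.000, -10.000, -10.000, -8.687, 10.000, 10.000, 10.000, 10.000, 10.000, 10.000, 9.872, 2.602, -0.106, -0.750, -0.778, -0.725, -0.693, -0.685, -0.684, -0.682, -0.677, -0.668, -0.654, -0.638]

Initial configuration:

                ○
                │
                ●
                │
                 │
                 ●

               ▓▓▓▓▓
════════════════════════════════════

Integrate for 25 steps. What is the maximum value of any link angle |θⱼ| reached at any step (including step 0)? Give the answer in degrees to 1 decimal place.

apply F[0]=-10.000 → step 1: x=-0.003, v=-0.307, θ₁=-0.070, ω₁=0.329, θ₂=-0.004, ω₂=0.112
apply F[1]=-10.000 → step 2: x=-0.012, v=-0.618, θ₁=-0.060, ω₁=0.667, θ₂=-0.001, ω₂=0.215
apply F[2]=-10.000 → step 3: x=-0.028, v=-0.936, θ₁=-0.043, ω₁=1.024, θ₂=0.005, ω₂=0.298
apply F[3]=-10.000 → step 4: x=-0.050, v=-1.263, θ₁=-0.019, ω₁=1.407, θ₂=0.011, ω₂=0.353
apply F[4]=-8.687 → step 5: x=-0.078, v=-1.556, θ₁=0.013, ω₁=1.765, θ₂=0.019, ω₂=0.376
apply F[5]=+10.000 → step 6: x=-0.106, v=-1.227, θ₁=0.044, ω₁=1.365, θ₂=0.026, ω₂=0.366
apply F[6]=+10.000 → step 7: x=-0.127, v=-0.911, θ₁=0.068, ω₁=0.997, θ₂=0.033, ω₂=0.326
apply F[7]=+10.000 → step 8: x=-0.142, v=-0.604, θ₁=0.084, ω₁=0.655, θ₂=0.039, ω₂=0.261
apply F[8]=+10.000 → step 9: x=-0.151, v=-0.305, θ₁=0.094, ω₁=0.331, θ₂=0.043, ω₂=0.179
apply F[9]=+10.000 → step 10: x=-0.155, v=-0.010, θ₁=0.098, ω₁=0.016, θ₂=0.046, ω₂=0.090
apply F[10]=+10.000 → step 11: x=-0.152, v=0.285, θ₁=0.095, ω₁=-0.299, θ₂=0.047, ω₂=0.004
apply F[11]=+9.872 → step 12: x=-0.143, v=0.579, θ₁=0.086, ω₁=-0.619, θ₂=0.046, ω₂=-0.071
apply F[12]=+2.602 → step 13: x=-0.131, v=0.636, θ₁=0.073, ω₁=-0.653, θ₂=0.044, ω₂=-0.122
apply F[13]=-0.106 → step 14: x=-0.119, v=0.607, θ₁=0.061, ω₁=-0.589, θ₂=0.041, ω₂=-0.156
apply F[14]=-0.750 → step 15: x=-0.107, v=0.560, θ₁=0.050, ω₁=-0.511, θ₂=0.038, ω₂=-0.178
apply F[15]=-0.778 → step 16: x=-0.096, v=0.516, θ₁=0.040, ω₁=-0.441, θ₂=0.034, ω₂=-0.191
apply F[16]=-0.725 → step 17: x=-0.086, v=0.478, θ₁=0.032, ω₁=-0.382, θ₂=0.031, ω₂=-0.196
apply F[17]=-0.693 → step 18: x=-0.077, v=0.443, θ₁=0.025, ω₁=-0.332, θ₂=0.027, ω₂=-0.195
apply F[18]=-0.685 → step 19: x=-0.068, v=0.411, θ₁=0.019, ω₁=-0.289, θ₂=0.023, ω₂=-0.190
apply F[19]=-0.684 → step 20: x=-0.061, v=0.382, θ₁=0.013, ω₁=-0.250, θ₂=0.019, ω₂=-0.183
apply F[20]=-0.682 → step 21: x=-0.053, v=0.354, θ₁=0.008, ω₁=-0.217, θ₂=0.015, ω₂=-0.173
apply F[21]=-0.677 → step 22: x=-0.046, v=0.329, θ₁=0.004, ω₁=-0.187, θ₂=0.012, ω₂=-0.162
apply F[22]=-0.668 → step 23: x=-0.040, v=0.305, θ₁=0.001, ω₁=-0.160, θ₂=0.009, ω₂=-0.150
apply F[23]=-0.654 → step 24: x=-0.034, v=0.283, θ₁=-0.002, ω₁=-0.137, θ₂=0.006, ω₂=-0.138
apply F[24]=-0.638 → step 25: x=-0.029, v=0.263, θ₁=-0.005, ω₁=-0.117, θ₂=0.003, ω₂=-0.125
Max |angle| over trajectory = 0.098 rad = 5.6°.

Answer: 5.6°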